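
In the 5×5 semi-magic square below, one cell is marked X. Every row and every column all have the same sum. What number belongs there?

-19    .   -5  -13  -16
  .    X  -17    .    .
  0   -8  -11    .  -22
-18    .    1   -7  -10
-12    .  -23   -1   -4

-9

Column 3 is complete and sums to -55; that is the magic constant.
Row 1 needs -55; the known cells sum to -53, so (1,2) = -2.
Row 3: 0 + (-8) + (-11) + (-22) + ? = -55, so (3,4) = -14.
Row 4 must total -55; the given cells sum to -34, so (4,2) = -21.
From row 5, -55 − (-12 + (-23) + (-1) + (-4)) gives (5,2) = -15.
The remaining cell in column 1 is (2,1) = -55 − (-49) = -6.
Column 2: -2 + (-8) + (-21) + (-15) + ? = -55, so (2,2) = -9.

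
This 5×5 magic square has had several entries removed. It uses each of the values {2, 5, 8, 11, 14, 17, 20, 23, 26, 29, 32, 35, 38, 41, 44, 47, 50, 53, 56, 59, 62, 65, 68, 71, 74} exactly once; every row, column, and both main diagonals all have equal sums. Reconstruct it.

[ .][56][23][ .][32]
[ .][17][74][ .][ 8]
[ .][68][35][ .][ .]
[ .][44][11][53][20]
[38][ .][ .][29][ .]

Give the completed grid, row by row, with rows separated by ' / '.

14 56 23 65 32 / 50 17 74 41 8 / 26 68 35 2 59 / 62 44 11 53 20 / 38 5 47 29 71

The 25 entries sum to 950, so each line sums to 950/5 = 190.
The remaining cell in row 4 is (4,1) = 190 − 128 = 62.
From column 2, 190 − (56 + 17 + 68 + 44) gives (5,2) = 5.
Column 3: 23 + 74 + 35 + 11 + ? = 190, so (5,3) = 47.
The remaining cell in anti-diagonal is (2,4) = 190 − 149 = 41.
Row 2 must total 190; the given cells sum to 140, so (2,1) = 50.
Row 5 must total 190; the given cells sum to 119, so (5,5) = 71.
From column 5, 190 − (32 + 8 + 20 + 71) gives (3,5) = 59.
From main diagonal, 190 − (17 + 35 + 53 + 71) gives (1,1) = 14.
Row 1: 14 + 56 + 23 + 32 + ? = 190, so (1,4) = 65.
Using column 1: 14 + 50 + 62 + 38 + ? → (3,1) = 190 − 164 = 26.
From column 4, 190 − (65 + 41 + 53 + 29) gives (3,4) = 2.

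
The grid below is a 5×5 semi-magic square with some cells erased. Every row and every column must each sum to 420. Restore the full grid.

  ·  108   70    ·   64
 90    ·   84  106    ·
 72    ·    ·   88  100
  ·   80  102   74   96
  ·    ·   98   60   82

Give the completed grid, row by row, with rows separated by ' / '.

86 108 70 92 64 / 90 62 84 106 78 / 72 94 66 88 100 / 68 80 102 74 96 / 104 76 98 60 82

The remaining cell in row 4 is (4,1) = 420 − 352 = 68.
Using column 3: 70 + 84 + 102 + 98 + ? → (3,3) = 420 − 354 = 66.
From column 4, 420 − (106 + 88 + 74 + 60) gives (1,4) = 92.
Column 5 must total 420; the given cells sum to 342, so (2,5) = 78.
Using row 1: 108 + 70 + 92 + 64 + ? → (1,1) = 420 − 334 = 86.
Row 2 needs 420; the known cells sum to 358, so (2,2) = 62.
Row 3 needs 420; the known cells sum to 326, so (3,2) = 94.
From column 1, 420 − (86 + 90 + 72 + 68) gives (5,1) = 104.
From column 2, 420 − (108 + 62 + 94 + 80) gives (5,2) = 76.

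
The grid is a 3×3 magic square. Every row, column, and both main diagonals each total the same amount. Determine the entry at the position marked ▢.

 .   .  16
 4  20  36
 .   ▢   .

28

Row 2 is complete and sums to 60; that is the magic constant.
From column 3, 60 − (16 + 36) gives (3,3) = 8.
Main diagonal needs 60; the known cells sum to 28, so (1,1) = 32.
Anti-diagonal needs 60; the known cells sum to 36, so (3,1) = 24.
The remaining cell in row 1 is (1,2) = 60 − 48 = 12.
From row 3, 60 − (24 + 8) gives (3,2) = 28.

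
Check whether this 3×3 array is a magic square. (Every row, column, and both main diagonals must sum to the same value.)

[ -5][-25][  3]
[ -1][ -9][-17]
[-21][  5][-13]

Row 1: -5 + (-25) + 3 = -27.
Row 2: -1 + (-9) + (-17) = -27.
Row 3: -21 + 5 + (-13) = -29.
Column 1: -5 + (-1) + (-21) = -27.
Column 2: -25 + (-9) + 5 = -29.
Column 3: 3 + (-17) + (-13) = -27.
Main diagonal: -5 + (-9) + (-13) = -27.
Anti-diagonal: 3 + (-9) + (-21) = -27.

No — row 3 sums to -29 but column 3 sums to -27.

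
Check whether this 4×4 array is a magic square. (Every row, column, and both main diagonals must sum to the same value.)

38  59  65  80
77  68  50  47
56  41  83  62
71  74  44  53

Yes

Row 1: 38 + 59 + 65 + 80 = 242.
Row 2: 77 + 68 + 50 + 47 = 242.
Row 3: 56 + 41 + 83 + 62 = 242.
Row 4: 71 + 74 + 44 + 53 = 242.
Column 1: 38 + 77 + 56 + 71 = 242.
Column 2: 59 + 68 + 41 + 74 = 242.
Column 3: 65 + 50 + 83 + 44 = 242.
Column 4: 80 + 47 + 62 + 53 = 242.
Main diagonal: 38 + 68 + 83 + 53 = 242.
Anti-diagonal: 80 + 50 + 41 + 71 = 242.
All lines sum to 242.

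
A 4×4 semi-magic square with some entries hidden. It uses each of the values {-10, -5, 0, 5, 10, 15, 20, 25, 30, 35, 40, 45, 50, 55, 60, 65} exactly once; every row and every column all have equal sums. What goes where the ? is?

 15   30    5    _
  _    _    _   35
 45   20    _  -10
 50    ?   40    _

The 16 entries sum to 440, so each line sums to 440/4 = 110.
Using row 1: 15 + 30 + 5 + ? → (1,4) = 110 − 50 = 60.
Row 3: 45 + 20 + (-10) + ? = 110, so (3,3) = 55.
Using column 1: 15 + 45 + 50 + ? → (2,1) = 110 − 110 = 0.
From column 3, 110 − (5 + 55 + 40) gives (2,3) = 10.
The remaining cell in column 4 is (4,4) = 110 − 85 = 25.
From row 2, 110 − (0 + 10 + 35) gives (2,2) = 65.
Row 4 needs 110; the known cells sum to 115, so (4,2) = -5.

-5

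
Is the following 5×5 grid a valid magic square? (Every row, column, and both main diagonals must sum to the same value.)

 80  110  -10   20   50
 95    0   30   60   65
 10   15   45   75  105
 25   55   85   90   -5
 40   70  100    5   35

Yes

Row 1: 80 + 110 + (-10) + 20 + 50 = 250.
Row 2: 95 + 0 + 30 + 60 + 65 = 250.
Row 3: 10 + 15 + 45 + 75 + 105 = 250.
Row 4: 25 + 55 + 85 + 90 + (-5) = 250.
Row 5: 40 + 70 + 100 + 5 + 35 = 250.
Column 1: 80 + 95 + 10 + 25 + 40 = 250.
Column 2: 110 + 0 + 15 + 55 + 70 = 250.
Column 3: -10 + 30 + 45 + 85 + 100 = 250.
Column 4: 20 + 60 + 75 + 90 + 5 = 250.
Column 5: 50 + 65 + 105 + (-5) + 35 = 250.
Main diagonal: 80 + 0 + 45 + 90 + 35 = 250.
Anti-diagonal: 50 + 60 + 45 + 55 + 40 = 250.
All lines sum to 250.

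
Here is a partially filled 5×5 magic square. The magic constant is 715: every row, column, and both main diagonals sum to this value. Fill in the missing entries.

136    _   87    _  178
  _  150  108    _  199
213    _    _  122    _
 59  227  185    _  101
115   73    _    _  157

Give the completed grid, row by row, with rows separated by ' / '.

136 94 87 220 178 / 192 150 108 66 199 / 213 171 129 122 80 / 59 227 185 143 101 / 115 73 206 164 157

Using row 4: 59 + 227 + 185 + 101 + ? → (4,4) = 715 − 572 = 143.
From column 1, 715 − (136 + 213 + 59 + 115) gives (2,1) = 192.
Column 5 needs 715; the known cells sum to 635, so (3,5) = 80.
From main diagonal, 715 − (136 + 150 + 143 + 157) gives (3,3) = 129.
Anti-diagonal: 178 + 129 + 227 + 115 + ? = 715, so (2,4) = 66.
Row 3: 213 + 129 + 122 + 80 + ? = 715, so (3,2) = 171.
From column 2, 715 − (150 + 171 + 227 + 73) gives (1,2) = 94.
Column 3 needs 715; the known cells sum to 509, so (5,3) = 206.
Row 1: 136 + 94 + 87 + 178 + ? = 715, so (1,4) = 220.
Row 5: 115 + 73 + 206 + 157 + ? = 715, so (5,4) = 164.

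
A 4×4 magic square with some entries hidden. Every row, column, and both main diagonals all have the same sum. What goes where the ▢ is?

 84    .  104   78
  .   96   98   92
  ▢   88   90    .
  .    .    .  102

94

Main diagonal is complete and sums to 372; that is the magic constant.
From row 1, 372 − (84 + 104 + 78) gives (1,2) = 106.
From row 2, 372 − (96 + 98 + 92) gives (2,1) = 86.
The remaining cell in column 2 is (4,2) = 372 − 290 = 82.
Column 3: 104 + 98 + 90 + ? = 372, so (4,3) = 80.
Column 4 must total 372; the given cells sum to 272, so (3,4) = 100.
From anti-diagonal, 372 − (78 + 98 + 88) gives (4,1) = 108.
Row 3 must total 372; the given cells sum to 278, so (3,1) = 94.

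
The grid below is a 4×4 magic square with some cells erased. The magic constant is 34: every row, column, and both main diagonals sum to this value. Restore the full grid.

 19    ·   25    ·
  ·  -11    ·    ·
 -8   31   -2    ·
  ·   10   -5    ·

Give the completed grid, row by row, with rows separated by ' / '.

Row 3 must total 34; the given cells sum to 21, so (3,4) = 13.
Column 2 must total 34; the given cells sum to 30, so (1,2) = 4.
From column 3, 34 − (25 + (-2) + (-5)) gives (2,3) = 16.
The remaining cell in main diagonal is (4,4) = 34 − 6 = 28.
Row 1 must total 34; the given cells sum to 48, so (1,4) = -14.
Row 4 needs 34; the known cells sum to 33, so (4,1) = 1.
Using column 1: 19 + (-8) + 1 + ? → (2,1) = 34 − 12 = 22.
From column 4, 34 − (-14 + 13 + 28) gives (2,4) = 7.

19 4 25 -14 / 22 -11 16 7 / -8 31 -2 13 / 1 10 -5 28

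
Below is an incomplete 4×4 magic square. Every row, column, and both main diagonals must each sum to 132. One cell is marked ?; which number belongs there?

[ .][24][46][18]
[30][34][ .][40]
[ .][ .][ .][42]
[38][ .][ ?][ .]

From row 1, 132 − (24 + 46 + 18) gives (1,1) = 44.
Using row 2: 30 + 34 + 40 + ? → (2,3) = 132 − 104 = 28.
Using column 1: 44 + 30 + 38 + ? → (3,1) = 132 − 112 = 20.
Column 4: 18 + 40 + 42 + ? = 132, so (4,4) = 32.
Using main diagonal: 44 + 34 + 32 + ? → (3,3) = 132 − 110 = 22.
Using anti-diagonal: 18 + 28 + 38 + ? → (3,2) = 132 − 84 = 48.
Using column 2: 24 + 34 + 48 + ? → (4,2) = 132 − 106 = 26.
Using column 3: 46 + 28 + 22 + ? → (4,3) = 132 − 96 = 36.

36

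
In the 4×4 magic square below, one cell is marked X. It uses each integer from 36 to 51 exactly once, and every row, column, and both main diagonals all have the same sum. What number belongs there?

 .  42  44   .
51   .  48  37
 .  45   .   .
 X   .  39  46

The entries are 36 through 51, which sum to 696, so each line sums to 696/4 = 174.
The remaining cell in row 2 is (2,2) = 174 − 136 = 38.
The remaining cell in column 2 is (4,2) = 174 − 125 = 49.
Column 3 needs 174; the known cells sum to 131, so (3,3) = 43.
Main diagonal: 38 + 43 + 46 + ? = 174, so (1,1) = 47.
Using row 1: 47 + 42 + 44 + ? → (1,4) = 174 − 133 = 41.
The remaining cell in row 4 is (4,1) = 174 − 134 = 40.

40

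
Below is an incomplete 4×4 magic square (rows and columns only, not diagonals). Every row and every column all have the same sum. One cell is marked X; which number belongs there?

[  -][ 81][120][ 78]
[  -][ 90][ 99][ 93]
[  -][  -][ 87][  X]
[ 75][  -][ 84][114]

Column 3 is complete and sums to 390; that is the magic constant.
Row 1 must total 390; the given cells sum to 279, so (1,1) = 111.
Row 2 must total 390; the given cells sum to 282, so (2,1) = 108.
From row 4, 390 − (75 + 84 + 114) gives (4,2) = 117.
From column 1, 390 − (111 + 108 + 75) gives (3,1) = 96.
Column 2: 81 + 90 + 117 + ? = 390, so (3,2) = 102.
From column 4, 390 − (78 + 93 + 114) gives (3,4) = 105.

105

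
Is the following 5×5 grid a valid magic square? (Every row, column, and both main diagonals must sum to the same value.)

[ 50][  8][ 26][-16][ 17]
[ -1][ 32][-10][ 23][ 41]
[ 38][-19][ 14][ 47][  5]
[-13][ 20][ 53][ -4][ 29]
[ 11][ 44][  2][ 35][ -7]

Yes

Row 1: 50 + 8 + 26 + (-16) + 17 = 85.
Row 2: -1 + 32 + (-10) + 23 + 41 = 85.
Row 3: 38 + (-19) + 14 + 47 + 5 = 85.
Row 4: -13 + 20 + 53 + (-4) + 29 = 85.
Row 5: 11 + 44 + 2 + 35 + (-7) = 85.
Column 1: 50 + (-1) + 38 + (-13) + 11 = 85.
Column 2: 8 + 32 + (-19) + 20 + 44 = 85.
Column 3: 26 + (-10) + 14 + 53 + 2 = 85.
Column 4: -16 + 23 + 47 + (-4) + 35 = 85.
Column 5: 17 + 41 + 5 + 29 + (-7) = 85.
Main diagonal: 50 + 32 + 14 + (-4) + (-7) = 85.
Anti-diagonal: 17 + 23 + 14 + 20 + 11 = 85.
All lines sum to 85.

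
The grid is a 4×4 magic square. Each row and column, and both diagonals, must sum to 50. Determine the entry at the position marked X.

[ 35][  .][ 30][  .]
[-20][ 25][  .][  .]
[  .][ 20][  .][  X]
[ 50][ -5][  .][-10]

Row 4: 50 + (-5) + (-10) + ? = 50, so (4,3) = 15.
Using column 1: 35 + (-20) + 50 + ? → (3,1) = 50 − 65 = -15.
The remaining cell in column 2 is (1,2) = 50 − 40 = 10.
From main diagonal, 50 − (35 + 25 + (-10)) gives (3,3) = 0.
From row 1, 50 − (35 + 10 + 30) gives (1,4) = -25.
Row 3 needs 50; the known cells sum to 5, so (3,4) = 45.

45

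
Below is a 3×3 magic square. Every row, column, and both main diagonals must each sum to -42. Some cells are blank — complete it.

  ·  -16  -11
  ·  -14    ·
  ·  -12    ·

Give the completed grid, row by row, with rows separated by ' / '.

-15 -16 -11 / -10 -14 -18 / -17 -12 -13

Using row 1: -16 + (-11) + ? → (1,1) = -42 − (-27) = -15.
Main diagonal: -15 + (-14) + ? = -42, so (3,3) = -13.
The remaining cell in anti-diagonal is (3,1) = -42 − (-25) = -17.
From column 1, -42 − (-15 + (-17)) gives (2,1) = -10.
Using column 3: -11 + (-13) + ? → (2,3) = -42 − (-24) = -18.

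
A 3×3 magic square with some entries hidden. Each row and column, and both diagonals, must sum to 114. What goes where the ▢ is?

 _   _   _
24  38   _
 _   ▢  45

Using row 2: 24 + 38 + ? → (2,3) = 114 − 62 = 52.
The remaining cell in column 3 is (1,3) = 114 − 97 = 17.
Main diagonal must total 114; the given cells sum to 83, so (1,1) = 31.
Anti-diagonal needs 114; the known cells sum to 55, so (3,1) = 59.
Row 1 needs 114; the known cells sum to 48, so (1,2) = 66.
Using row 3: 59 + 45 + ? → (3,2) = 114 − 104 = 10.

10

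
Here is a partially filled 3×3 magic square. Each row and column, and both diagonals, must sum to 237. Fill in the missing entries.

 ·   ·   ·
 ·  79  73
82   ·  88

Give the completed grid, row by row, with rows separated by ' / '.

Row 2 needs 237; the known cells sum to 152, so (2,1) = 85.
Row 3 needs 237; the known cells sum to 170, so (3,2) = 67.
The remaining cell in column 1 is (1,1) = 237 − 167 = 70.
Column 2 needs 237; the known cells sum to 146, so (1,2) = 91.
Column 3: 73 + 88 + ? = 237, so (1,3) = 76.

70 91 76 / 85 79 73 / 82 67 88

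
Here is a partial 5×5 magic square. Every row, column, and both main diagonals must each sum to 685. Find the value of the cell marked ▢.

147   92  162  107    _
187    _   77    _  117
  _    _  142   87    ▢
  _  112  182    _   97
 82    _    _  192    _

157

Row 1: 147 + 92 + 162 + 107 + ? = 685, so (1,5) = 177.
From column 3, 685 − (162 + 77 + 142 + 182) gives (5,3) = 122.
The remaining cell in anti-diagonal is (2,4) = 685 − 513 = 172.
The remaining cell in row 2 is (2,2) = 685 − 553 = 132.
Column 4 needs 685; the known cells sum to 558, so (4,4) = 127.
Main diagonal must total 685; the given cells sum to 548, so (5,5) = 137.
The remaining cell in row 4 is (4,1) = 685 − 518 = 167.
Using row 5: 82 + 122 + 192 + 137 + ? → (5,2) = 685 − 533 = 152.
Column 1 must total 685; the given cells sum to 583, so (3,1) = 102.
Column 2 must total 685; the given cells sum to 488, so (3,2) = 197.
From column 5, 685 − (177 + 117 + 97 + 137) gives (3,5) = 157.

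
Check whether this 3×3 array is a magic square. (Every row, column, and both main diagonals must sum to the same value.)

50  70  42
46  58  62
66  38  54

Row 1: 50 + 70 + 42 = 162.
Row 2: 46 + 58 + 62 = 166.
Row 3: 66 + 38 + 54 = 158.
Column 1: 50 + 46 + 66 = 162.
Column 2: 70 + 58 + 38 = 166.
Column 3: 42 + 62 + 54 = 158.
Main diagonal: 50 + 58 + 54 = 162.
Anti-diagonal: 42 + 58 + 66 = 166.

No — column 3 sums to 158 but row 2 sums to 166.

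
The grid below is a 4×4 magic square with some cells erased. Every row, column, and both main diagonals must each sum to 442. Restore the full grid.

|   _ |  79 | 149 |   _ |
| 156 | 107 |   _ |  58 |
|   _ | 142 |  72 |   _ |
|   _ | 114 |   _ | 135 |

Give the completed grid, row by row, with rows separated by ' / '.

128 79 149 86 / 156 107 121 58 / 65 142 72 163 / 93 114 100 135

From row 2, 442 − (156 + 107 + 58) gives (2,3) = 121.
From column 3, 442 − (149 + 121 + 72) gives (4,3) = 100.
Main diagonal must total 442; the given cells sum to 314, so (1,1) = 128.
The remaining cell in row 1 is (1,4) = 442 − 356 = 86.
Row 4 needs 442; the known cells sum to 349, so (4,1) = 93.
Column 1 needs 442; the known cells sum to 377, so (3,1) = 65.
The remaining cell in column 4 is (3,4) = 442 − 279 = 163.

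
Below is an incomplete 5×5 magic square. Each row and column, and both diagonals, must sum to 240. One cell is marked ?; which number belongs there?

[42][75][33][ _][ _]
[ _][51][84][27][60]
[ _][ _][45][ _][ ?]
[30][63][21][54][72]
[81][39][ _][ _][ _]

36

Row 2 must total 240; the given cells sum to 222, so (2,1) = 18.
The remaining cell in column 1 is (3,1) = 240 − 171 = 69.
From column 2, 240 − (75 + 51 + 63 + 39) gives (3,2) = 12.
The remaining cell in column 3 is (5,3) = 240 − 183 = 57.
From main diagonal, 240 − (42 + 51 + 45 + 54) gives (5,5) = 48.
Anti-diagonal needs 240; the known cells sum to 216, so (1,5) = 24.
The remaining cell in row 1 is (1,4) = 240 − 174 = 66.
From row 5, 240 − (81 + 39 + 57 + 48) gives (5,4) = 15.
The remaining cell in column 4 is (3,4) = 240 − 162 = 78.
The remaining cell in column 5 is (3,5) = 240 − 204 = 36.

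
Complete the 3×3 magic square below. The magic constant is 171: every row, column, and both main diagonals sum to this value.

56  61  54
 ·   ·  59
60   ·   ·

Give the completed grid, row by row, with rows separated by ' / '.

56 61 54 / 55 57 59 / 60 53 58

Column 1 needs 171; the known cells sum to 116, so (2,1) = 55.
From column 3, 171 − (54 + 59) gives (3,3) = 58.
Main diagonal needs 171; the known cells sum to 114, so (2,2) = 57.
Using row 3: 60 + 58 + ? → (3,2) = 171 − 118 = 53.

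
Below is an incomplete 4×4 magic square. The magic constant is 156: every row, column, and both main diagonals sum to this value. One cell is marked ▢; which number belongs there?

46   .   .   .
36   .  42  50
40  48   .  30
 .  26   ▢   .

Row 2: 36 + 42 + 50 + ? = 156, so (2,2) = 28.
The remaining cell in row 3 is (3,3) = 156 − 118 = 38.
Column 1 must total 156; the given cells sum to 122, so (4,1) = 34.
Using column 2: 28 + 48 + 26 + ? → (1,2) = 156 − 102 = 54.
From main diagonal, 156 − (46 + 28 + 38) gives (4,4) = 44.
Anti-diagonal must total 156; the given cells sum to 124, so (1,4) = 32.
The remaining cell in row 1 is (1,3) = 156 − 132 = 24.
Row 4: 34 + 26 + 44 + ? = 156, so (4,3) = 52.

52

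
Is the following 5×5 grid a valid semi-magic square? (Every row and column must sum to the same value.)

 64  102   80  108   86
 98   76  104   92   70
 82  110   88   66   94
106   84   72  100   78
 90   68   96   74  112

Row 1: 64 + 102 + 80 + 108 + 86 = 440.
Row 2: 98 + 76 + 104 + 92 + 70 = 440.
Row 3: 82 + 110 + 88 + 66 + 94 = 440.
Row 4: 106 + 84 + 72 + 100 + 78 = 440.
Row 5: 90 + 68 + 96 + 74 + 112 = 440.
Column 1: 64 + 98 + 82 + 106 + 90 = 440.
Column 2: 102 + 76 + 110 + 84 + 68 = 440.
Column 3: 80 + 104 + 88 + 72 + 96 = 440.
Column 4: 108 + 92 + 66 + 100 + 74 = 440.
Column 5: 86 + 70 + 94 + 78 + 112 = 440.
All lines sum to 440.

Yes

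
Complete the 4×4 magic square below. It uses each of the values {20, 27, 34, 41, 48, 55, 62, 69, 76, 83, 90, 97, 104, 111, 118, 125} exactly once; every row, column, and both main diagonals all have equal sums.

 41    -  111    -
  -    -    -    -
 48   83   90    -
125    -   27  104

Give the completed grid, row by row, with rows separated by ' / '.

41 118 111 20 / 76 55 62 97 / 48 83 90 69 / 125 34 27 104

The 16 entries sum to 1160, so each line sums to 1160/4 = 290.
The remaining cell in row 3 is (3,4) = 290 − 221 = 69.
Row 4 must total 290; the given cells sum to 256, so (4,2) = 34.
Using column 1: 41 + 48 + 125 + ? → (2,1) = 290 − 214 = 76.
The remaining cell in column 3 is (2,3) = 290 − 228 = 62.
Main diagonal needs 290; the known cells sum to 235, so (2,2) = 55.
Anti-diagonal must total 290; the given cells sum to 270, so (1,4) = 20.
From row 1, 290 − (41 + 111 + 20) gives (1,2) = 118.
Row 2 must total 290; the given cells sum to 193, so (2,4) = 97.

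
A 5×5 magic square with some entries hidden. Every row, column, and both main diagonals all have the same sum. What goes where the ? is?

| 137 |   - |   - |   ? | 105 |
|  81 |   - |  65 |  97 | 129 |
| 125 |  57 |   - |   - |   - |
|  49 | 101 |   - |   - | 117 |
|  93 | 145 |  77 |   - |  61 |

53

Column 1 is complete and sums to 485; that is the magic constant.
From row 2, 485 − (81 + 65 + 97 + 129) gives (2,2) = 113.
Row 5 needs 485; the known cells sum to 376, so (5,4) = 109.
From column 2, 485 − (113 + 57 + 101 + 145) gives (1,2) = 69.
Using column 5: 105 + 129 + 117 + 61 + ? → (3,5) = 485 − 412 = 73.
Anti-diagonal must total 485; the given cells sum to 396, so (3,3) = 89.
Row 3 must total 485; the given cells sum to 344, so (3,4) = 141.
From main diagonal, 485 − (137 + 113 + 89 + 61) gives (4,4) = 85.
Row 4: 49 + 101 + 85 + 117 + ? = 485, so (4,3) = 133.
Using column 3: 65 + 89 + 133 + 77 + ? → (1,3) = 485 − 364 = 121.
From column 4, 485 − (97 + 141 + 85 + 109) gives (1,4) = 53.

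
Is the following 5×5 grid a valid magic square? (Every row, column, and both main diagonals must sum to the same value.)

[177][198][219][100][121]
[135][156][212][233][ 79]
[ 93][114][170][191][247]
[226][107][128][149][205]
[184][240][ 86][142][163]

Yes

Row 1: 177 + 198 + 219 + 100 + 121 = 815.
Row 2: 135 + 156 + 212 + 233 + 79 = 815.
Row 3: 93 + 114 + 170 + 191 + 247 = 815.
Row 4: 226 + 107 + 128 + 149 + 205 = 815.
Row 5: 184 + 240 + 86 + 142 + 163 = 815.
Column 1: 177 + 135 + 93 + 226 + 184 = 815.
Column 2: 198 + 156 + 114 + 107 + 240 = 815.
Column 3: 219 + 212 + 170 + 128 + 86 = 815.
Column 4: 100 + 233 + 191 + 149 + 142 = 815.
Column 5: 121 + 79 + 247 + 205 + 163 = 815.
Main diagonal: 177 + 156 + 170 + 149 + 163 = 815.
Anti-diagonal: 121 + 233 + 170 + 107 + 184 = 815.
All lines sum to 815.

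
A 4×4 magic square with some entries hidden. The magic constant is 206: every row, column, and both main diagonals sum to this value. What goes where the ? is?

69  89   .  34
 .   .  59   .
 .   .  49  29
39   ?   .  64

19

Using row 1: 69 + 89 + 34 + ? → (1,3) = 206 − 192 = 14.
Column 3 must total 206; the given cells sum to 122, so (4,3) = 84.
Column 4 needs 206; the known cells sum to 127, so (2,4) = 79.
The remaining cell in main diagonal is (2,2) = 206 − 182 = 24.
Anti-diagonal must total 206; the given cells sum to 132, so (3,2) = 74.
From row 2, 206 − (24 + 59 + 79) gives (2,1) = 44.
Row 3: 74 + 49 + 29 + ? = 206, so (3,1) = 54.
Row 4: 39 + 84 + 64 + ? = 206, so (4,2) = 19.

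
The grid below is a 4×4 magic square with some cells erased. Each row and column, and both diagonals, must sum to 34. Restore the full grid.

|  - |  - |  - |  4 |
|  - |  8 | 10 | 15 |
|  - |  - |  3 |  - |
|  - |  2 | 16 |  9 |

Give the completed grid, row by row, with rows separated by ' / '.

Row 2: 8 + 10 + 15 + ? = 34, so (2,1) = 1.
Using row 4: 2 + 16 + 9 + ? → (4,1) = 34 − 27 = 7.
Column 3: 10 + 3 + 16 + ? = 34, so (1,3) = 5.
Column 4 must total 34; the given cells sum to 28, so (3,4) = 6.
From main diagonal, 34 − (8 + 3 + 9) gives (1,1) = 14.
Anti-diagonal needs 34; the known cells sum to 21, so (3,2) = 13.
Row 1 must total 34; the given cells sum to 23, so (1,2) = 11.
From row 3, 34 − (13 + 3 + 6) gives (3,1) = 12.

14 11 5 4 / 1 8 10 15 / 12 13 3 6 / 7 2 16 9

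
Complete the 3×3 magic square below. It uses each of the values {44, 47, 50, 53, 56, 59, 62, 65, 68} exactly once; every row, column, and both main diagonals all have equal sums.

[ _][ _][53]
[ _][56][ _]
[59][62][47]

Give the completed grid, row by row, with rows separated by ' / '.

65 50 53 / 44 56 68 / 59 62 47

The 9 entries sum to 504, so each line sums to 504/3 = 168.
From column 2, 168 − (56 + 62) gives (1,2) = 50.
Using column 3: 53 + 47 + ? → (2,3) = 168 − 100 = 68.
From main diagonal, 168 − (56 + 47) gives (1,1) = 65.
Row 2 needs 168; the known cells sum to 124, so (2,1) = 44.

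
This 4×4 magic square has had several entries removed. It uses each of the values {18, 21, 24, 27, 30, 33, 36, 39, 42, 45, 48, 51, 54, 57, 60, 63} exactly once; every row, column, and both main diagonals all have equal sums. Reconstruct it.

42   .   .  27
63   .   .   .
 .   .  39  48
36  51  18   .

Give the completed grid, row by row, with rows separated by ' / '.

42 33 60 27 / 63 24 45 30 / 21 54 39 48 / 36 51 18 57

The 16 entries sum to 648, so each line sums to 648/4 = 162.
From row 4, 162 − (36 + 51 + 18) gives (4,4) = 57.
Using column 1: 42 + 63 + 36 + ? → (3,1) = 162 − 141 = 21.
Column 4: 27 + 48 + 57 + ? = 162, so (2,4) = 30.
The remaining cell in main diagonal is (2,2) = 162 − 138 = 24.
Row 2 must total 162; the given cells sum to 117, so (2,3) = 45.
From row 3, 162 − (21 + 39 + 48) gives (3,2) = 54.
Column 2 needs 162; the known cells sum to 129, so (1,2) = 33.
Column 3 must total 162; the given cells sum to 102, so (1,3) = 60.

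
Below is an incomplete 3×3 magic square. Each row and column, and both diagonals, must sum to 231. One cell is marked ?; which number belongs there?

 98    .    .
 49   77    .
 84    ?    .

91

Using row 2: 49 + 77 + ? → (2,3) = 231 − 126 = 105.
The remaining cell in main diagonal is (3,3) = 231 − 175 = 56.
Anti-diagonal: 77 + 84 + ? = 231, so (1,3) = 70.
Row 1 needs 231; the known cells sum to 168, so (1,2) = 63.
From row 3, 231 − (84 + 56) gives (3,2) = 91.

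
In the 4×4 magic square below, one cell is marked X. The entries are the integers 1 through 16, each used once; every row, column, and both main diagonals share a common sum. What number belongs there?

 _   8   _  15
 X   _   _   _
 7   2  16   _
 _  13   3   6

14

The entries are 1 through 16, which sum to 136, so each line sums to 136/4 = 34.
Row 3 needs 34; the known cells sum to 25, so (3,4) = 9.
Using row 4: 13 + 3 + 6 + ? → (4,1) = 34 − 22 = 12.
Column 2 must total 34; the given cells sum to 23, so (2,2) = 11.
Column 4 must total 34; the given cells sum to 30, so (2,4) = 4.
Main diagonal must total 34; the given cells sum to 33, so (1,1) = 1.
The remaining cell in anti-diagonal is (2,3) = 34 − 29 = 5.
The remaining cell in row 1 is (1,3) = 34 − 24 = 10.
The remaining cell in row 2 is (2,1) = 34 − 20 = 14.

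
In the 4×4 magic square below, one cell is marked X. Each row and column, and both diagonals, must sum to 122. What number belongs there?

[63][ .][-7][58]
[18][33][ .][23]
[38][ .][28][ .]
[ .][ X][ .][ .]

68

Using row 1: 63 + (-7) + 58 + ? → (1,2) = 122 − 114 = 8.
The remaining cell in row 2 is (2,3) = 122 − 74 = 48.
Column 1 needs 122; the known cells sum to 119, so (4,1) = 3.
Column 3 needs 122; the known cells sum to 69, so (4,3) = 53.
Main diagonal: 63 + 33 + 28 + ? = 122, so (4,4) = -2.
Anti-diagonal must total 122; the given cells sum to 109, so (3,2) = 13.
From row 3, 122 − (38 + 13 + 28) gives (3,4) = 43.
Row 4: 3 + 53 + (-2) + ? = 122, so (4,2) = 68.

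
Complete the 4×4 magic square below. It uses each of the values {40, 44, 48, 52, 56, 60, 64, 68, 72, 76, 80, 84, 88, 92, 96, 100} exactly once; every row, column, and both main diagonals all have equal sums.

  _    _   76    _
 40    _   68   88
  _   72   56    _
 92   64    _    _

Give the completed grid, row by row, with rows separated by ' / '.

96 60 76 48 / 40 84 68 88 / 52 72 56 100 / 92 64 80 44

The 16 entries sum to 1120, so each line sums to 1120/4 = 280.
From row 2, 280 − (40 + 68 + 88) gives (2,2) = 84.
Column 2 must total 280; the given cells sum to 220, so (1,2) = 60.
Column 3 needs 280; the known cells sum to 200, so (4,3) = 80.
From anti-diagonal, 280 − (68 + 72 + 92) gives (1,4) = 48.
Row 1 needs 280; the known cells sum to 184, so (1,1) = 96.
From row 4, 280 − (92 + 64 + 80) gives (4,4) = 44.
From column 1, 280 − (96 + 40 + 92) gives (3,1) = 52.
Column 4: 48 + 88 + 44 + ? = 280, so (3,4) = 100.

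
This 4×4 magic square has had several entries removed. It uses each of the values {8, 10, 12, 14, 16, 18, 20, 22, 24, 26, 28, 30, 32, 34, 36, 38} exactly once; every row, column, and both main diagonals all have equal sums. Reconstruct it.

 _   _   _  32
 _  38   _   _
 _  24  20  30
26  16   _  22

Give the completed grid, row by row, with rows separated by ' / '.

The 16 entries sum to 368, so each line sums to 368/4 = 92.
The remaining cell in row 3 is (3,1) = 92 − 74 = 18.
The remaining cell in row 4 is (4,3) = 92 − 64 = 28.
Using column 2: 38 + 24 + 16 + ? → (1,2) = 92 − 78 = 14.
Column 4 needs 92; the known cells sum to 84, so (2,4) = 8.
From main diagonal, 92 − (38 + 20 + 22) gives (1,1) = 12.
Anti-diagonal needs 92; the known cells sum to 82, so (2,3) = 10.
The remaining cell in row 1 is (1,3) = 92 − 58 = 34.
The remaining cell in row 2 is (2,1) = 92 − 56 = 36.

12 14 34 32 / 36 38 10 8 / 18 24 20 30 / 26 16 28 22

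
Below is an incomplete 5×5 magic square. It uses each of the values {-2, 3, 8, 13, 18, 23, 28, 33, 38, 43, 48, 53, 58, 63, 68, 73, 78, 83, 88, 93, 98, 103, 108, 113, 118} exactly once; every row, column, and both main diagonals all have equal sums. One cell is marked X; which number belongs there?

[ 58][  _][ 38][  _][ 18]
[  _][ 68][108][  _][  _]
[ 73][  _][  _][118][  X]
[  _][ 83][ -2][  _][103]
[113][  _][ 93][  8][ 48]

The 25 entries sum to 1450, so each line sums to 1450/5 = 290.
The remaining cell in row 5 is (5,2) = 290 − 262 = 28.
From column 3, 290 − (38 + 108 + (-2) + 93) gives (3,3) = 53.
From main diagonal, 290 − (58 + 68 + 53 + 48) gives (4,4) = 63.
From anti-diagonal, 290 − (18 + 53 + 83 + 113) gives (2,4) = 23.
From row 4, 290 − (83 + (-2) + 63 + 103) gives (4,1) = 43.
From column 1, 290 − (58 + 73 + 43 + 113) gives (2,1) = 3.
From column 4, 290 − (23 + 118 + 63 + 8) gives (1,4) = 78.
Row 1: 58 + 38 + 78 + 18 + ? = 290, so (1,2) = 98.
Row 2 must total 290; the given cells sum to 202, so (2,5) = 88.
Column 2: 98 + 68 + 83 + 28 + ? = 290, so (3,2) = 13.
Column 5 must total 290; the given cells sum to 257, so (3,5) = 33.

33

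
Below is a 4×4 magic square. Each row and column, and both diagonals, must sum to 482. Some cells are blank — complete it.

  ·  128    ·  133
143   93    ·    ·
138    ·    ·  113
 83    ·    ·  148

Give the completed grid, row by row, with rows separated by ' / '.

Using column 1: 143 + 138 + 83 + ? → (1,1) = 482 − 364 = 118.
The remaining cell in column 4 is (2,4) = 482 − 394 = 88.
Main diagonal: 118 + 93 + 148 + ? = 482, so (3,3) = 123.
The remaining cell in row 1 is (1,3) = 482 − 379 = 103.
The remaining cell in row 2 is (2,3) = 482 − 324 = 158.
Row 3: 138 + 123 + 113 + ? = 482, so (3,2) = 108.
The remaining cell in column 2 is (4,2) = 482 − 329 = 153.
Column 3: 103 + 158 + 123 + ? = 482, so (4,3) = 98.

118 128 103 133 / 143 93 158 88 / 138 108 123 113 / 83 153 98 148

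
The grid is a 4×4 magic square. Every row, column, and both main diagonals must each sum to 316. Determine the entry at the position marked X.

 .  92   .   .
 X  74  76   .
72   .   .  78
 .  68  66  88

80

Using row 4: 68 + 66 + 88 + ? → (4,1) = 316 − 222 = 94.
Column 2: 92 + 74 + 68 + ? = 316, so (3,2) = 82.
Using anti-diagonal: 76 + 82 + 94 + ? → (1,4) = 316 − 252 = 64.
Using row 3: 72 + 82 + 78 + ? → (3,3) = 316 − 232 = 84.
Column 3 needs 316; the known cells sum to 226, so (1,3) = 90.
The remaining cell in column 4 is (2,4) = 316 − 230 = 86.
Main diagonal: 74 + 84 + 88 + ? = 316, so (1,1) = 70.
Row 2 needs 316; the known cells sum to 236, so (2,1) = 80.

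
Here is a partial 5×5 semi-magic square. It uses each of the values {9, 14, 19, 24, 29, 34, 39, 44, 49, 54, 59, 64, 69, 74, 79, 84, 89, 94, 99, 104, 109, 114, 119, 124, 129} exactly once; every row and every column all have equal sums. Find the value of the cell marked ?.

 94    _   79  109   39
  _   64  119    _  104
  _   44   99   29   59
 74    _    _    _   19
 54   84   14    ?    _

69

The 25 entries sum to 1725, so each line sums to 1725/5 = 345.
Row 1 needs 345; the known cells sum to 321, so (1,2) = 24.
Row 3 needs 345; the known cells sum to 231, so (3,1) = 114.
The remaining cell in column 1 is (2,1) = 345 − 336 = 9.
Column 2 needs 345; the known cells sum to 216, so (4,2) = 129.
Column 3: 79 + 119 + 99 + 14 + ? = 345, so (4,3) = 34.
The remaining cell in column 5 is (5,5) = 345 − 221 = 124.
Using row 2: 9 + 64 + 119 + 104 + ? → (2,4) = 345 − 296 = 49.
Row 4 must total 345; the given cells sum to 256, so (4,4) = 89.
Using row 5: 54 + 84 + 14 + 124 + ? → (5,4) = 345 − 276 = 69.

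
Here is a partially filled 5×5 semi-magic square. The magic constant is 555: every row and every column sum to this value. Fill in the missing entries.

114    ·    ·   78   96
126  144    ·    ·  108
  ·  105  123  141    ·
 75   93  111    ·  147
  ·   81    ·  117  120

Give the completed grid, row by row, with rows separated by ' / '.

The remaining cell in row 4 is (4,4) = 555 − 426 = 129.
Column 2 must total 555; the given cells sum to 423, so (1,2) = 132.
Column 4: 78 + 141 + 129 + 117 + ? = 555, so (2,4) = 90.
Using column 5: 96 + 108 + 147 + 120 + ? → (3,5) = 555 − 471 = 84.
Row 1 needs 555; the known cells sum to 420, so (1,3) = 135.
The remaining cell in row 2 is (2,3) = 555 − 468 = 87.
Row 3 needs 555; the known cells sum to 453, so (3,1) = 102.
The remaining cell in column 1 is (5,1) = 555 − 417 = 138.
Using column 3: 135 + 87 + 123 + 111 + ? → (5,3) = 555 − 456 = 99.

114 132 135 78 96 / 126 144 87 90 108 / 102 105 123 141 84 / 75 93 111 129 147 / 138 81 99 117 120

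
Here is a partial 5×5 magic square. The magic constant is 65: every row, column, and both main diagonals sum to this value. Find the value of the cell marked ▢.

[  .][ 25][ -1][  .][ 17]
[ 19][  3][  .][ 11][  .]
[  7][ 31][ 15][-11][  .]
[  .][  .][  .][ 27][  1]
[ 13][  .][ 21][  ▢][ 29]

Row 3: 7 + 31 + 15 + (-11) + ? = 65, so (3,5) = 23.
Using column 5: 17 + 23 + 1 + 29 + ? → (2,5) = 65 − 70 = -5.
From main diagonal, 65 − (3 + 15 + 27 + 29) gives (1,1) = -9.
From anti-diagonal, 65 − (17 + 11 + 15 + 13) gives (4,2) = 9.
Row 1: -9 + 25 + (-1) + 17 + ? = 65, so (1,4) = 33.
Row 2: 19 + 3 + 11 + (-5) + ? = 65, so (2,3) = 37.
From column 1, 65 − (-9 + 19 + 7 + 13) gives (4,1) = 35.
Using column 2: 25 + 3 + 31 + 9 + ? → (5,2) = 65 − 68 = -3.
From column 3, 65 − (-1 + 37 + 15 + 21) gives (4,3) = -7.
The remaining cell in column 4 is (5,4) = 65 − 60 = 5.

5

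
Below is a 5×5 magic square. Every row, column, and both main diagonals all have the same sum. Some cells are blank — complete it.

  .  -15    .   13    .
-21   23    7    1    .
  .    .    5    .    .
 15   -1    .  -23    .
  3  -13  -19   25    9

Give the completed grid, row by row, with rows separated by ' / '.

Row 5 is already complete: 3 + -13 + -19 + 25 + 9 = 5, so that is the magic constant.
Row 2 needs 5; the known cells sum to 10, so (2,5) = -5.
From column 2, 5 − (-15 + 23 + (-1) + (-13)) gives (3,2) = 11.
From column 4, 5 − (13 + 1 + (-23) + 25) gives (3,4) = -11.
Main diagonal: 23 + 5 + (-23) + 9 + ? = 5, so (1,1) = -9.
Anti-diagonal must total 5; the given cells sum to 8, so (1,5) = -3.
From row 1, 5 − (-9 + (-15) + 13 + (-3)) gives (1,3) = 19.
Using column 1: -9 + (-21) + 15 + 3 + ? → (3,1) = 5 − (-12) = 17.
Column 3 needs 5; the known cells sum to 12, so (4,3) = -7.
From row 3, 5 − (17 + 11 + 5 + (-11)) gives (3,5) = -17.
Using row 4: 15 + (-1) + (-7) + (-23) + ? → (4,5) = 5 − (-16) = 21.

-9 -15 19 13 -3 / -21 23 7 1 -5 / 17 11 5 -11 -17 / 15 -1 -7 -23 21 / 3 -13 -19 25 9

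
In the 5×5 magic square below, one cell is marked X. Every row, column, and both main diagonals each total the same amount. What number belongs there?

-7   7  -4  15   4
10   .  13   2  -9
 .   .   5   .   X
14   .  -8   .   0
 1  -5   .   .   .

8

Row 1 is complete and sums to 15; that is the magic constant.
Using row 2: 10 + 13 + 2 + (-9) + ? → (2,2) = 15 − 16 = -1.
From column 1, 15 − (-7 + 10 + 14 + 1) gives (3,1) = -3.
Column 3: -4 + 13 + 5 + (-8) + ? = 15, so (5,3) = 9.
From anti-diagonal, 15 − (4 + 2 + 5 + 1) gives (4,2) = 3.
From row 4, 15 − (14 + 3 + (-8) + 0) gives (4,4) = 6.
Column 2: 7 + (-1) + 3 + (-5) + ? = 15, so (3,2) = 11.
Main diagonal needs 15; the known cells sum to 3, so (5,5) = 12.
The remaining cell in row 5 is (5,4) = 15 − 17 = -2.
Column 4 must total 15; the given cells sum to 21, so (3,4) = -6.
The remaining cell in column 5 is (3,5) = 15 − 7 = 8.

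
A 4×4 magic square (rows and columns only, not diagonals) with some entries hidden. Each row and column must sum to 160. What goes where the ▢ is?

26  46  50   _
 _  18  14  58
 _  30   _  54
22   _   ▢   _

62

Row 1 must total 160; the given cells sum to 122, so (1,4) = 38.
Row 2 must total 160; the given cells sum to 90, so (2,1) = 70.
Column 1: 26 + 70 + 22 + ? = 160, so (3,1) = 42.
Column 2 needs 160; the known cells sum to 94, so (4,2) = 66.
Using column 4: 38 + 58 + 54 + ? → (4,4) = 160 − 150 = 10.
Row 3 needs 160; the known cells sum to 126, so (3,3) = 34.
Using row 4: 22 + 66 + 10 + ? → (4,3) = 160 − 98 = 62.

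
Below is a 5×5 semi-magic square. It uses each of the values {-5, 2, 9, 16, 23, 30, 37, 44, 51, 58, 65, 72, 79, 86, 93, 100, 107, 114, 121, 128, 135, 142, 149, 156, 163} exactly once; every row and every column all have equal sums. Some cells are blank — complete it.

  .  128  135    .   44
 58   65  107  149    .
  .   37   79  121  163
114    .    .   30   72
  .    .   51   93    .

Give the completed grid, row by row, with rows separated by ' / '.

The 25 entries sum to 1975, so each line sums to 1975/5 = 395.
The remaining cell in row 2 is (2,5) = 395 − 379 = 16.
Row 3 needs 395; the known cells sum to 400, so (3,1) = -5.
Column 3 must total 395; the given cells sum to 372, so (4,3) = 23.
Using column 4: 149 + 121 + 30 + 93 + ? → (1,4) = 395 − 393 = 2.
Column 5 must total 395; the given cells sum to 295, so (5,5) = 100.
Row 1: 128 + 135 + 2 + 44 + ? = 395, so (1,1) = 86.
The remaining cell in row 4 is (4,2) = 395 − 239 = 156.
Column 1: 86 + 58 + (-5) + 114 + ? = 395, so (5,1) = 142.
The remaining cell in column 2 is (5,2) = 395 − 386 = 9.

86 128 135 2 44 / 58 65 107 149 16 / -5 37 79 121 163 / 114 156 23 30 72 / 142 9 51 93 100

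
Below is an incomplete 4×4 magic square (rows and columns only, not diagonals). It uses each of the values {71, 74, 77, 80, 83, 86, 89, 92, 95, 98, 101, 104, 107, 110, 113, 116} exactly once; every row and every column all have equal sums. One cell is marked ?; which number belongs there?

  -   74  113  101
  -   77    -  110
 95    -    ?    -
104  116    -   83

92

The 16 entries sum to 1496, so each line sums to 1496/4 = 374.
Using row 1: 74 + 113 + 101 + ? → (1,1) = 374 − 288 = 86.
Row 4 needs 374; the known cells sum to 303, so (4,3) = 71.
From column 1, 374 − (86 + 95 + 104) gives (2,1) = 89.
Column 2 must total 374; the given cells sum to 267, so (3,2) = 107.
Column 4 needs 374; the known cells sum to 294, so (3,4) = 80.
Using row 2: 89 + 77 + 110 + ? → (2,3) = 374 − 276 = 98.
Row 3 must total 374; the given cells sum to 282, so (3,3) = 92.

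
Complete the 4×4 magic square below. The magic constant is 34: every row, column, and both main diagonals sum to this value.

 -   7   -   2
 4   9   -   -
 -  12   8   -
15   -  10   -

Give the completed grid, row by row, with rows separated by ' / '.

14 7 11 2 / 4 9 5 16 / 1 12 8 13 / 15 6 10 3

Using column 2: 7 + 9 + 12 + ? → (4,2) = 34 − 28 = 6.
The remaining cell in anti-diagonal is (2,3) = 34 − 29 = 5.
Row 2 must total 34; the given cells sum to 18, so (2,4) = 16.
Row 4 must total 34; the given cells sum to 31, so (4,4) = 3.
Column 3 needs 34; the known cells sum to 23, so (1,3) = 11.
Using column 4: 2 + 16 + 3 + ? → (3,4) = 34 − 21 = 13.
Main diagonal: 9 + 8 + 3 + ? = 34, so (1,1) = 14.
Row 3: 12 + 8 + 13 + ? = 34, so (3,1) = 1.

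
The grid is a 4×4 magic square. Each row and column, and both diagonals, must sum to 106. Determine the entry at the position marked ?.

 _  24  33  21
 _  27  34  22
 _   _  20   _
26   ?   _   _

30

Row 1: 24 + 33 + 21 + ? = 106, so (1,1) = 28.
The remaining cell in row 2 is (2,1) = 106 − 83 = 23.
Column 1: 28 + 23 + 26 + ? = 106, so (3,1) = 29.
Column 3 needs 106; the known cells sum to 87, so (4,3) = 19.
Using main diagonal: 28 + 27 + 20 + ? → (4,4) = 106 − 75 = 31.
The remaining cell in anti-diagonal is (3,2) = 106 − 81 = 25.
The remaining cell in row 3 is (3,4) = 106 − 74 = 32.
Using row 4: 26 + 19 + 31 + ? → (4,2) = 106 − 76 = 30.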